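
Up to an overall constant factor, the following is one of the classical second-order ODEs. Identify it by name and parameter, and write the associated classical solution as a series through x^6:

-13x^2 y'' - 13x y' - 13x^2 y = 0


All three coefficients share the factor -13; dividing through by -13 gives  x^2 y'' + x y' + x^2 y = 0.
This matches the Bessel equation x^2 y'' + x y' + (x^2 - nu^2) y = 0 with nu^2 = 0, so nu = 0; the solution bounded at x = 0 is J_0(x).
Frobenius at x = 0: indicial roots ±nu; for r = nu the recurrence k(k + 2nu) c_k = -c_{k-2} gives the standard series J_nu(x) = sum_{k>=0} (-1)^k / (k! (k+nu)!) (x/2)^(2k+nu). Evaluate the first 4 terms:
  k = 0: (-1)^0 / (0! * 0! * 2^0) x^0 = 1/(1*1*1) x^0 = (1) x^0
  k = 1: (-1)^1 / (1! * 1! * 2^2) x^2 = -1/(1*1*4) x^2 = (-1/4) x^2
  k = 2: (-1)^2 / (2! * 2! * 2^4) x^4 = 1/(2*2*16) x^4 = (1/64) x^4
  k = 3: (-1)^3 / (3! * 3! * 2^6) x^6 = -1/(6*6*64) x^6 = (-1/2304) x^6
Hence J_0(x) = -x^6/2304 + x^4/64 - x^2/4 + 1 + ....

J_0(x); series = -x^6/2304 + x^4/64 - x^2/4 + 1


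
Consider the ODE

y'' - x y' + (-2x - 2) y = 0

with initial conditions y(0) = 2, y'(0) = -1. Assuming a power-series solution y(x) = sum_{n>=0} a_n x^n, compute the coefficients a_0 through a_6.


Ansatz: y(x) = sum_{n>=0} a_n x^n, so y'(x) = sum_{n>=1} n a_n x^(n-1) and y''(x) = sum_{n>=2} n(n-1) a_n x^(n-2).
Substitute into P(x) y'' + Q(x) y' + R(x) y = 0 with P(x) = 1, Q(x) = -x, R(x) = -2x - 2, and match powers of x.
Initial conditions: a_0 = 2, a_1 = -1.
Setting the coefficient of each power of x to zero and solving order by order (substituting the coefficients already found):
  x^0: 2 a_2 - 2 a_0 = 0  ->  2 a_2 = 2 a_0 = 4  ->  a_2 = 2
  x^1: 6 a_3 - 3 a_1 - 2 a_0 = 0  ->  6 a_3 = 3 a_1 + 2 a_0 = 1  ->  a_3 = 1/6
  x^2: 12 a_4 - 4 a_2 - 2 a_1 = 0  ->  12 a_4 = 4 a_2 + 2 a_1 = 6  ->  a_4 = 1/2
  x^3: 20 a_5 - 5 a_3 - 2 a_2 = 0  ->  20 a_5 = 5 a_3 + 2 a_2 = 29/6  ->  a_5 = 29/120
  x^4: 30 a_6 - 6 a_4 - 2 a_3 = 0  ->  30 a_6 = 6 a_4 + 2 a_3 = 10/3  ->  a_6 = 1/9
Truncated series: y(x) = 2 - x + 2 x^2 + (1/6) x^3 + (1/2) x^4 + (29/120) x^5 + (1/9) x^6 + O(x^7).

a_0 = 2; a_1 = -1; a_2 = 2; a_3 = 1/6; a_4 = 1/2; a_5 = 29/120; a_6 = 1/9


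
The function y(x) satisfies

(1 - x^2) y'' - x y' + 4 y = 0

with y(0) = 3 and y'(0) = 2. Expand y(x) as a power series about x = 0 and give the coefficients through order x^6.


Ansatz: y(x) = sum_{n>=0} a_n x^n, so y'(x) = sum_{n>=1} n a_n x^(n-1) and y''(x) = sum_{n>=2} n(n-1) a_n x^(n-2).
Substitute into P(x) y'' + Q(x) y' + R(x) y = 0 with P(x) = 1 - x^2, Q(x) = -x, R(x) = 4, and match powers of x.
Initial conditions: a_0 = 3, a_1 = 2.
Setting the coefficient of each power of x to zero and solving order by order (substituting the coefficients already found):
  x^0: 2 a_2 + 4 a_0 = 0  ->  2 a_2 = -4 a_0 = -12  ->  a_2 = -6
  x^1: 6 a_3 + 3 a_1 = 0  ->  6 a_3 = -3 a_1 = -6  ->  a_3 = -1
  x^2: 12 a_4 = 0  ->  a_4 = 0
  x^3: 20 a_5 - 5 a_3 = 0  ->  20 a_5 = 5 a_3 = -5  ->  a_5 = -1/4
  x^4: 30 a_6 - 12 a_4 = 0  ->  30 a_6 = 12 a_4 = 0  ->  a_6 = 0
Truncated series: y(x) = 3 + 2 x - 6 x^2 - x^3 - (1/4) x^5 + O(x^7).

a_0 = 3; a_1 = 2; a_2 = -6; a_3 = -1; a_4 = 0; a_5 = -1/4; a_6 = 0


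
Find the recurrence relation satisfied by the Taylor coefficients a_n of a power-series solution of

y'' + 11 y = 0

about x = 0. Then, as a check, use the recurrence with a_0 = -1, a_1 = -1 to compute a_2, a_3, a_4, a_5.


Substitute y = sum_n a_n x^n into y'' + (const) y = 0.
y''(x) = sum_{n>=0} (n+2)(n+1) a_{n+2} x^n.
The ODE becomes sum_n [(n+2)(n+1) a_{n+2} + 11 a_n] x^n = 0.
Setting each coefficient to zero gives the recurrence:
  (n+2)(n+1) a_{n+2} + 11 a_n = 0,
  a_{n+2} = -11 / ((n+1)(n+2)) a_n.

Check with a_0 = -1, a_1 = -1 (apply the recurrence for n = 0, 1, 2, 3): a_0 = -1, a_1 = -1, a_2 = 11/2, a_3 = 11/6, a_4 = -121/24, a_5 = -121/120.

a_{n+2} = -11/((n+1)(n+2)) * a_n; check: a_0 = -1, a_1 = -1, a_2 = 11/2, a_3 = 11/6, a_4 = -121/24, a_5 = -121/120


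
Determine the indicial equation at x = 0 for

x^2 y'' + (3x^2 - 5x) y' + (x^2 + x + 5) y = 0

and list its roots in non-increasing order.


Divide by x^2 to reach normal form y'' + P_1(x) y' + P_2(x) y = 0 with P_1(x) = 3 - 5/x and P_2(x) = 1 + 1/x + 5/x^2.
x = 0 is a singular point because the y'-coefficient 3 - 5/x has a pole at x = 0 and the y-coefficient 1 + 1/x + 5/x^2 has a pole at x = 0.
It is a regular singular point because x P_1(x) = p(x) = 3x - 5 and x^2 P_2(x) = q(x) = x^2 + x + 5 are polynomials, hence analytic at x = 0.
p(0) = -5,  q(0) = 5.
Indicial equation: r(r-1) + p(0) r + q(0) = 0, i.e. r^2 + (p(0) - 1) r + q(0) = 0, i.e. r^2 - 6 r + 5 = 0.
Discriminant: (-6)^2 - 4(5) = 16, so r = (6 ± 4)/2.
Solving: r_1 = 5, r_2 = 1.

indicial: r^2 - 6 r + 5 = 0; roots r_1 = 5, r_2 = 1


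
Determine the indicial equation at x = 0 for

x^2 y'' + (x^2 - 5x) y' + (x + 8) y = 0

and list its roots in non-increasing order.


Divide by x^2 to reach normal form y'' + P_1(x) y' + P_2(x) y = 0 with P_1(x) = 1 - 5/x and P_2(x) = 1/x + 8/x^2.
x = 0 is a singular point because the y'-coefficient 1 - 5/x has a pole at x = 0 and the y-coefficient 1/x + 8/x^2 has a pole at x = 0.
It is a regular singular point because x P_1(x) = p(x) = x - 5 and x^2 P_2(x) = q(x) = x + 8 are polynomials, hence analytic at x = 0.
p(0) = -5,  q(0) = 8.
Indicial equation: r(r-1) + p(0) r + q(0) = 0, i.e. r^2 + (p(0) - 1) r + q(0) = 0, i.e. r^2 - 6 r + 8 = 0.
Discriminant: (-6)^2 - 4(8) = 4, so r = (6 ± 2)/2.
Solving: r_1 = 4, r_2 = 2.

indicial: r^2 - 6 r + 8 = 0; roots r_1 = 4, r_2 = 2


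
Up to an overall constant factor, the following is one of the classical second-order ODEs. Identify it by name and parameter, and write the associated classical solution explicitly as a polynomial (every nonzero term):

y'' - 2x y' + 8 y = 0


The equation is already in a standard form:  y'' - 2x y' + 8 y = 0.
This matches the Hermite equation y'' - 2x y' + 2n y = 0 with 2n = 8, so n = 4; the polynomial solution is H_4(x).
With y = sum_k a_k x^k, matching x^k gives (k+2)(k+1) a_{k+2} = 2(k - n) a_k = 2(k - 4) a_k. The right side vanishes at k = 4, so the series with the parity of 4 terminates at degree 4.
Standard normalization: leading coefficient of H_n is 2^n, so a_4 = 2^4 = 16. Work downward with a_k = (k+1)(k+2) a_{k+2} / (2(k - n)):
  a_2 = (3)(4)(16) / (2(2 - 4)) = 192/(-4) = -48
  a_0 = (1)(2)(-48) / (2(0 - 4)) = -96/(-8) = 12
Hence H_4(x) = 16 x^4 - 48 x^2 + 12.

H_4(x); series = 16 x^4 - 48 x^2 + 12


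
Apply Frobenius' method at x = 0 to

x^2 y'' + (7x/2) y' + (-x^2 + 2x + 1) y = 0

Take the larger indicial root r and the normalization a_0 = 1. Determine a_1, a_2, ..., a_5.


Write in Frobenius form y'' + (p(x)/x) y' + (q(x)/x^2) y = 0:
  p(x) = 7/2,  q(x) = -x^2 + 2x + 1.
Indicial equation: r(r-1) + (7/2) r + (1) = 0 -> roots r_1 = -1/2, r_2 = -2.
Take r = r_1 = -1/2. Let y(x) = x^r sum_{n>=0} a_n x^n with a_0 = 1.
Substitute y = x^r sum a_n x^n and match x^{r+n}. The recurrence is
  D(n) a_n + 2 a_{n-1} - 1 a_{n-2} = 0,  where D(n) = (r+n)(r+n-1) + (7/2)(r+n) + (1).
  a_n = [-2 a_{n-1} + 1 a_{n-2}] / D(n).
Since the indicial polynomial factors as (r - r_1)(r - r_2), D(n) = (r_1 + n - r_1)(r_1 + n - r_2) = n(n + 3/2).
Evaluating step by step (a_0 = 1):
  n = 1: D(1) = 1(1 + 3/2) = 5/2; numerator = -2(1) = -2; a_1 = (-2)/(5/2) = -4/5
  n = 2: D(2) = 2(2 + 3/2) = 7; numerator = -2(-4/5) + 1(1) = 13/5; a_2 = (13/5)/(7) = 13/35
  n = 3: D(3) = 3(3 + 3/2) = 27/2; numerator = -2(13/35) + 1(-4/5) = -54/35; a_3 = (-54/35)/(27/2) = -4/35
  n = 4: D(4) = 4(4 + 3/2) = 22; numerator = -2(-4/35) + 1(13/35) = 3/5; a_4 = (3/5)/(22) = 3/110
  n = 5: D(5) = 5(5 + 3/2) = 65/2; numerator = -2(3/110) + 1(-4/35) = -13/77; a_5 = (-13/77)/(65/2) = -2/385

r = -1/2; a_0 = 1; a_1 = -4/5; a_2 = 13/35; a_3 = -4/35; a_4 = 3/110; a_5 = -2/385


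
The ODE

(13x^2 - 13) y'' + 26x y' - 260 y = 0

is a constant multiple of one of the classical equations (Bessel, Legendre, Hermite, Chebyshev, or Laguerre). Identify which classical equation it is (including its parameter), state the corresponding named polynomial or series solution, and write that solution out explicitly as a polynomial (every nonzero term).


All three coefficients share the factor -13; dividing through by -13 gives  (1 - x^2) y'' - 2x y' + 20 y = 0.
This matches the Legendre equation (1 - x^2) y'' - 2x y' + n(n+1) y = 0 (note the -2x y' term) with n(n+1) = 20, so n = 4; the polynomial solution is P_4(x).
With y = sum_k a_k x^k, matching x^k gives (k+2)(k+1) a_{k+2} = [k(k+1) - n(n+1)] a_k = (k - 4)(k + 5) a_k. The right side vanishes at k = 4, so the series with the parity of 4 terminates at degree 4.
Standard normalization (P_n(1) = 1): leading coefficient (2n)!/(2^n (n!)^2) = 40320/(16*576) = 35/8, so a_4 = 35/8. Work downward with a_k = (k+1)(k+2) a_{k+2} / ((k - 4)(k + 5)):
  a_2 = (3)(4)(35/8) / ((2 - 4)(2 + 5)) = (105/2)/(-14) = -15/4
  a_0 = (1)(2)(-15/4) / ((0 - 4)(0 + 5)) = (-15/2)/(-20) = 3/8
Hence P_4(x) = 35 x^4/8 - 15 x^2/4 + 3/8.

P_4(x); series = 35 x^4/8 - 15 x^2/4 + 3/8


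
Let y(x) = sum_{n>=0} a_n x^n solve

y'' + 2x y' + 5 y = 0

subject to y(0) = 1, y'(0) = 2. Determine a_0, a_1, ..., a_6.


Ansatz: y(x) = sum_{n>=0} a_n x^n, so y'(x) = sum_{n>=1} n a_n x^(n-1) and y''(x) = sum_{n>=2} n(n-1) a_n x^(n-2).
Substitute into P(x) y'' + Q(x) y' + R(x) y = 0 with P(x) = 1, Q(x) = 2x, R(x) = 5, and match powers of x.
Initial conditions: a_0 = 1, a_1 = 2.
Setting the coefficient of each power of x to zero and solving order by order (substituting the coefficients already found):
  x^0: 2 a_2 + 5 a_0 = 0  ->  2 a_2 = -5 a_0 = -5  ->  a_2 = -5/2
  x^1: 6 a_3 + 7 a_1 = 0  ->  6 a_3 = -7 a_1 = -14  ->  a_3 = -7/3
  x^2: 12 a_4 + 9 a_2 = 0  ->  12 a_4 = -9 a_2 = 45/2  ->  a_4 = 15/8
  x^3: 20 a_5 + 11 a_3 = 0  ->  20 a_5 = -11 a_3 = 77/3  ->  a_5 = 77/60
  x^4: 30 a_6 + 13 a_4 = 0  ->  30 a_6 = -13 a_4 = -195/8  ->  a_6 = -13/16
Truncated series: y(x) = 1 + 2 x - (5/2) x^2 - (7/3) x^3 + (15/8) x^4 + (77/60) x^5 - (13/16) x^6 + O(x^7).

a_0 = 1; a_1 = 2; a_2 = -5/2; a_3 = -7/3; a_4 = 15/8; a_5 = 77/60; a_6 = -13/16


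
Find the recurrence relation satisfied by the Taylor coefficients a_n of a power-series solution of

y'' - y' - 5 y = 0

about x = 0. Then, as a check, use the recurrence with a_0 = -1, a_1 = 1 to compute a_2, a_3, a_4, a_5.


Substitute y = sum_n a_n x^n.
y''(x) has coefficient (n+2)(n+1) a_{n+2} at x^n;
-y'(x) has coefficient -(n+1) a_{n+1} at x^n;
-5 y(x) has coefficient -5 a_n at x^n.
Matching x^n: (n+2)(n+1) a_{n+2} - (n+1) a_{n+1} - 5 a_n = 0.
Thus a_{n+2} = [(n+1) a_{n+1} + 5 a_n] / ((n+1)(n+2)).

Check with a_0 = -1, a_1 = 1 (apply the recurrence for n = 0, 1, 2, 3): a_0 = -1, a_1 = 1, a_2 = -2, a_3 = 1/6, a_4 = -19/24, a_5 = -7/60.

a_(n+2) = [(n+1) a_(n+1) + 5 a_n] / ((n+1)(n+2)); check: a_0 = -1, a_1 = 1, a_2 = -2, a_3 = 1/6, a_4 = -19/24, a_5 = -7/60


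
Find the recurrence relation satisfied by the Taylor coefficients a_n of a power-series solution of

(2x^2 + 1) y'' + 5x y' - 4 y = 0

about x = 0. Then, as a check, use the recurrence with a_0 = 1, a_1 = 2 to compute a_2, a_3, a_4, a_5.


Substitute y = sum_n a_n x^n.
(1 + 2 x^2) y'' contributes (n+2)(n+1) a_{n+2} + 2 n(n-1) a_n at x^n.
5 x y'(x) contributes 5 n a_n at x^n.
-4 y(x) contributes -4 a_n at x^n.
Matching x^n: (n+2)(n+1) a_{n+2} + (2 n(n-1) + 5 n - 4) a_n = 0.
Thus a_{n+2} = (-2 n(n-1) - 5 n + 4) / ((n+1)(n+2)) * a_n.

Check with a_0 = 1, a_1 = 2 (apply the recurrence for n = 0, 1, 2, 3): a_0 = 1, a_1 = 2, a_2 = 2, a_3 = -1/3, a_4 = -5/3, a_5 = 23/60.

a_(n+2) = (-2 n(n-1) - 5 n + 4) / ((n+1)(n+2)) * a_n; check: a_0 = 1, a_1 = 2, a_2 = 2, a_3 = -1/3, a_4 = -5/3, a_5 = 23/60


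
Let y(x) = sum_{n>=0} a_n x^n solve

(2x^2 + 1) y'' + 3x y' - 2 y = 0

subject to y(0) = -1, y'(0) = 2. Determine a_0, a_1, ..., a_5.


Ansatz: y(x) = sum_{n>=0} a_n x^n, so y'(x) = sum_{n>=1} n a_n x^(n-1) and y''(x) = sum_{n>=2} n(n-1) a_n x^(n-2).
Substitute into P(x) y'' + Q(x) y' + R(x) y = 0 with P(x) = 2x^2 + 1, Q(x) = 3x, R(x) = -2, and match powers of x.
Initial conditions: a_0 = -1, a_1 = 2.
Setting the coefficient of each power of x to zero and solving order by order (substituting the coefficients already found):
  x^0: 2 a_2 - 2 a_0 = 0  ->  2 a_2 = 2 a_0 = -2  ->  a_2 = -1
  x^1: 6 a_3 + a_1 = 0  ->  6 a_3 = -a_1 = -2  ->  a_3 = -1/3
  x^2: 12 a_4 + 8 a_2 = 0  ->  12 a_4 = -8 a_2 = 8  ->  a_4 = 2/3
  x^3: 20 a_5 + 19 a_3 = 0  ->  20 a_5 = -19 a_3 = 19/3  ->  a_5 = 19/60
Truncated series: y(x) = -1 + 2 x - x^2 - (1/3) x^3 + (2/3) x^4 + (19/60) x^5 + O(x^6).

a_0 = -1; a_1 = 2; a_2 = -1; a_3 = -1/3; a_4 = 2/3; a_5 = 19/60


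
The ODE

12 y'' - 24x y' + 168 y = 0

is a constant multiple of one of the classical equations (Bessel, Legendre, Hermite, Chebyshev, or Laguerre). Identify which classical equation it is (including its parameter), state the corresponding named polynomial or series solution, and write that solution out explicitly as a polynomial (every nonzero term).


All three coefficients share the factor 12; dividing through by 12 gives  y'' - 2x y' + 14 y = 0.
This matches the Hermite equation y'' - 2x y' + 2n y = 0 with 2n = 14, so n = 7; the polynomial solution is H_7(x).
With y = sum_k a_k x^k, matching x^k gives (k+2)(k+1) a_{k+2} = 2(k - n) a_k = 2(k - 7) a_k. The right side vanishes at k = 7, so the series with the parity of 7 terminates at degree 7.
Standard normalization: leading coefficient of H_n is 2^n, so a_7 = 2^7 = 128. Work downward with a_k = (k+1)(k+2) a_{k+2} / (2(k - n)):
  a_5 = (6)(7)(128) / (2(5 - 7)) = 5376/(-4) = -1344
  a_3 = (4)(5)(-1344) / (2(3 - 7)) = -26880/(-8) = 3360
  a_1 = (2)(3)(3360) / (2(1 - 7)) = 20160/(-12) = -1680
Hence H_7(x) = 128 x^7 - 1344 x^5 + 3360 x^3 - 1680 x.

H_7(x); series = 128 x^7 - 1344 x^5 + 3360 x^3 - 1680 x


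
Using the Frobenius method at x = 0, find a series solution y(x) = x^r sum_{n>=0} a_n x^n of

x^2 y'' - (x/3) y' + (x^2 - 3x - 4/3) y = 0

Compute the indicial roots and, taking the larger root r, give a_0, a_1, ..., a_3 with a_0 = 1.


Write in Frobenius form y'' + (p(x)/x) y' + (q(x)/x^2) y = 0:
  p(x) = -1/3,  q(x) = x^2 - 3x - 4/3.
Indicial equation: r(r-1) + (-1/3) r + (-4/3) = 0 -> roots r_1 = 2, r_2 = -2/3.
Take r = r_1 = 2. Let y(x) = x^r sum_{n>=0} a_n x^n with a_0 = 1.
Substitute y = x^r sum a_n x^n and match x^{r+n}. The recurrence is
  D(n) a_n - 3 a_{n-1} + 1 a_{n-2} = 0,  where D(n) = (r+n)(r+n-1) + (-1/3)(r+n) + (-4/3).
  a_n = [3 a_{n-1} - 1 a_{n-2}] / D(n).
Since the indicial polynomial factors as (r - r_1)(r - r_2), D(n) = (r_1 + n - r_1)(r_1 + n - r_2) = n(n + 8/3).
Evaluating step by step (a_0 = 1):
  n = 1: D(1) = 1(1 + 8/3) = 11/3; numerator = 3(1) = 3; a_1 = (3)/(11/3) = 9/11
  n = 2: D(2) = 2(2 + 8/3) = 28/3; numerator = 3(9/11) - 1(1) = 16/11; a_2 = (16/11)/(28/3) = 12/77
  n = 3: D(3) = 3(3 + 8/3) = 17; numerator = 3(12/77) - 1(9/11) = -27/77; a_3 = (-27/77)/(17) = -27/1309

r = 2; a_0 = 1; a_1 = 9/11; a_2 = 12/77; a_3 = -27/1309


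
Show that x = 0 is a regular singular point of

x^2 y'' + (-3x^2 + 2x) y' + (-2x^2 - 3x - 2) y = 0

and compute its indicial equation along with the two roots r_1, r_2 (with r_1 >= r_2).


Divide by x^2 to reach normal form y'' + P_1(x) y' + P_2(x) y = 0 with P_1(x) = -3 + 2/x and P_2(x) = -2 - 3/x - 2/x^2.
x = 0 is a singular point because the y'-coefficient -3 + 2/x has a pole at x = 0 and the y-coefficient -2 - 3/x - 2/x^2 has a pole at x = 0.
It is a regular singular point because x P_1(x) = p(x) = 2 - 3x and x^2 P_2(x) = q(x) = -2x^2 - 3x - 2 are polynomials, hence analytic at x = 0.
p(0) = 2,  q(0) = -2.
Indicial equation: r(r-1) + p(0) r + q(0) = 0, i.e. r^2 + (p(0) - 1) r + q(0) = 0, i.e. r^2 + 1 r - 2 = 0.
Discriminant: (1)^2 - 4(-2) = 9, so r = (-1 ± 3)/2.
Solving: r_1 = 1, r_2 = -2.

indicial: r^2 + 1 r - 2 = 0; roots r_1 = 1, r_2 = -2


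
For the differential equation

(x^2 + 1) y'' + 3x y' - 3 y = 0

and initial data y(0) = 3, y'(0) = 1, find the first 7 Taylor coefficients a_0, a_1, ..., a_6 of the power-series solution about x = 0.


Ansatz: y(x) = sum_{n>=0} a_n x^n, so y'(x) = sum_{n>=1} n a_n x^(n-1) and y''(x) = sum_{n>=2} n(n-1) a_n x^(n-2).
Substitute into P(x) y'' + Q(x) y' + R(x) y = 0 with P(x) = x^2 + 1, Q(x) = 3x, R(x) = -3, and match powers of x.
Initial conditions: a_0 = 3, a_1 = 1.
Setting the coefficient of each power of x to zero and solving order by order (substituting the coefficients already found):
  x^0: 2 a_2 - 3 a_0 = 0  ->  2 a_2 = 3 a_0 = 9  ->  a_2 = 9/2
  x^1: 6 a_3 = 0  ->  a_3 = 0
  x^2: 12 a_4 + 5 a_2 = 0  ->  12 a_4 = -5 a_2 = -45/2  ->  a_4 = -15/8
  x^3: 20 a_5 + 12 a_3 = 0  ->  20 a_5 = -12 a_3 = 0  ->  a_5 = 0
  x^4: 30 a_6 + 21 a_4 = 0  ->  30 a_6 = -21 a_4 = 315/8  ->  a_6 = 21/16
Truncated series: y(x) = 3 + x + (9/2) x^2 - (15/8) x^4 + (21/16) x^6 + O(x^7).

a_0 = 3; a_1 = 1; a_2 = 9/2; a_3 = 0; a_4 = -15/8; a_5 = 0; a_6 = 21/16


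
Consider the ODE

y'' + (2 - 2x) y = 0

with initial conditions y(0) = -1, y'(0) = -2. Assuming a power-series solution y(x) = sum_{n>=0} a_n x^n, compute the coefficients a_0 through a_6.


Ansatz: y(x) = sum_{n>=0} a_n x^n, so y'(x) = sum_{n>=1} n a_n x^(n-1) and y''(x) = sum_{n>=2} n(n-1) a_n x^(n-2).
Substitute into P(x) y'' + Q(x) y' + R(x) y = 0 with P(x) = 1, Q(x) = 0, R(x) = 2 - 2x, and match powers of x.
Initial conditions: a_0 = -1, a_1 = -2.
Setting the coefficient of each power of x to zero and solving order by order (substituting the coefficients already found):
  x^0: 2 a_2 + 2 a_0 = 0  ->  2 a_2 = -2 a_0 = 2  ->  a_2 = 1
  x^1: 6 a_3 + 2 a_1 - 2 a_0 = 0  ->  6 a_3 = -2 a_1 + 2 a_0 = 2  ->  a_3 = 1/3
  x^2: 12 a_4 + 2 a_2 - 2 a_1 = 0  ->  12 a_4 = -2 a_2 + 2 a_1 = -6  ->  a_4 = -1/2
  x^3: 20 a_5 + 2 a_3 - 2 a_2 = 0  ->  20 a_5 = -2 a_3 + 2 a_2 = 4/3  ->  a_5 = 1/15
  x^4: 30 a_6 + 2 a_4 - 2 a_3 = 0  ->  30 a_6 = -2 a_4 + 2 a_3 = 5/3  ->  a_6 = 1/18
Truncated series: y(x) = -1 - 2 x + x^2 + (1/3) x^3 - (1/2) x^4 + (1/15) x^5 + (1/18) x^6 + O(x^7).

a_0 = -1; a_1 = -2; a_2 = 1; a_3 = 1/3; a_4 = -1/2; a_5 = 1/15; a_6 = 1/18


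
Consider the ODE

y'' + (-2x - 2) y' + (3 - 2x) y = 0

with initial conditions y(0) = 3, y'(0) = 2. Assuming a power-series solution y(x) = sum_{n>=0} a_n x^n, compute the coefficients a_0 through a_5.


Ansatz: y(x) = sum_{n>=0} a_n x^n, so y'(x) = sum_{n>=1} n a_n x^(n-1) and y''(x) = sum_{n>=2} n(n-1) a_n x^(n-2).
Substitute into P(x) y'' + Q(x) y' + R(x) y = 0 with P(x) = 1, Q(x) = -2x - 2, R(x) = 3 - 2x, and match powers of x.
Initial conditions: a_0 = 3, a_1 = 2.
Setting the coefficient of each power of x to zero and solving order by order (substituting the coefficients already found):
  x^0: 2 a_2 - 2 a_1 + 3 a_0 = 0  ->  2 a_2 = 2 a_1 - 3 a_0 = -5  ->  a_2 = -5/2
  x^1: 6 a_3 - 4 a_2 + a_1 - 2 a_0 = 0  ->  6 a_3 = 4 a_2 - a_1 + 2 a_0 = -6  ->  a_3 = -1
  x^2: 12 a_4 - 6 a_3 - a_2 - 2 a_1 = 0  ->  12 a_4 = 6 a_3 + a_2 + 2 a_1 = -9/2  ->  a_4 = -3/8
  x^3: 20 a_5 - 8 a_4 - 3 a_3 - 2 a_2 = 0  ->  20 a_5 = 8 a_4 + 3 a_3 + 2 a_2 = -11  ->  a_5 = -11/20
Truncated series: y(x) = 3 + 2 x - (5/2) x^2 - x^3 - (3/8) x^4 - (11/20) x^5 + O(x^6).

a_0 = 3; a_1 = 2; a_2 = -5/2; a_3 = -1; a_4 = -3/8; a_5 = -11/20


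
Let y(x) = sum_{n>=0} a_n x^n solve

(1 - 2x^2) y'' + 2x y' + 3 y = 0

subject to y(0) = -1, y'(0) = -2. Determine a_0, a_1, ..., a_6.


Ansatz: y(x) = sum_{n>=0} a_n x^n, so y'(x) = sum_{n>=1} n a_n x^(n-1) and y''(x) = sum_{n>=2} n(n-1) a_n x^(n-2).
Substitute into P(x) y'' + Q(x) y' + R(x) y = 0 with P(x) = 1 - 2x^2, Q(x) = 2x, R(x) = 3, and match powers of x.
Initial conditions: a_0 = -1, a_1 = -2.
Setting the coefficient of each power of x to zero and solving order by order (substituting the coefficients already found):
  x^0: 2 a_2 + 3 a_0 = 0  ->  2 a_2 = -3 a_0 = 3  ->  a_2 = 3/2
  x^1: 6 a_3 + 5 a_1 = 0  ->  6 a_3 = -5 a_1 = 10  ->  a_3 = 5/3
  x^2: 12 a_4 + 3 a_2 = 0  ->  12 a_4 = -3 a_2 = -9/2  ->  a_4 = -3/8
  x^3: 20 a_5 - 3 a_3 = 0  ->  20 a_5 = 3 a_3 = 5  ->  a_5 = 1/4
  x^4: 30 a_6 - 13 a_4 = 0  ->  30 a_6 = 13 a_4 = -39/8  ->  a_6 = -13/80
Truncated series: y(x) = -1 - 2 x + (3/2) x^2 + (5/3) x^3 - (3/8) x^4 + (1/4) x^5 - (13/80) x^6 + O(x^7).

a_0 = -1; a_1 = -2; a_2 = 3/2; a_3 = 5/3; a_4 = -3/8; a_5 = 1/4; a_6 = -13/80


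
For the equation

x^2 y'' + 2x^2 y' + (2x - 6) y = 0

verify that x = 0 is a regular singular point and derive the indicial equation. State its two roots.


Divide by x^2 to reach normal form y'' + P_1(x) y' + P_2(x) y = 0 with P_1(x) = 2 and P_2(x) = 2/x - 6/x^2.
x = 0 is a singular point because the y-coefficient 2/x - 6/x^2 has a pole at x = 0.
It is a regular singular point because x P_1(x) = p(x) = 2x and x^2 P_2(x) = q(x) = 2x - 6 are polynomials, hence analytic at x = 0.
p(0) = 0,  q(0) = -6.
Indicial equation: r(r-1) + p(0) r + q(0) = 0, i.e. r^2 + (p(0) - 1) r + q(0) = 0, i.e. r^2 - 1 r - 6 = 0.
Discriminant: (-1)^2 - 4(-6) = 25, so r = (1 ± 5)/2.
Solving: r_1 = 3, r_2 = -2.

indicial: r^2 - 1 r - 6 = 0; roots r_1 = 3, r_2 = -2


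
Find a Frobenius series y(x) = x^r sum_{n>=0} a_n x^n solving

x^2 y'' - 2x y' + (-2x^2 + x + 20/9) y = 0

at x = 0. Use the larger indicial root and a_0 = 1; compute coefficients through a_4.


Write in Frobenius form y'' + (p(x)/x) y' + (q(x)/x^2) y = 0:
  p(x) = -2,  q(x) = -2x^2 + x + 20/9.
Indicial equation: r(r-1) + (-2) r + (20/9) = 0 -> roots r_1 = 5/3, r_2 = 4/3.
Take r = r_1 = 5/3. Let y(x) = x^r sum_{n>=0} a_n x^n with a_0 = 1.
Substitute y = x^r sum a_n x^n and match x^{r+n}. The recurrence is
  D(n) a_n + 1 a_{n-1} - 2 a_{n-2} = 0,  where D(n) = (r+n)(r+n-1) + (-2)(r+n) + (20/9).
  a_n = [-1 a_{n-1} + 2 a_{n-2}] / D(n).
Since the indicial polynomial factors as (r - r_1)(r - r_2), D(n) = (r_1 + n - r_1)(r_1 + n - r_2) = n(n + 1/3).
Evaluating step by step (a_0 = 1):
  n = 1: D(1) = 1(1 + 1/3) = 4/3; numerator = -1(1) = -1; a_1 = (-1)/(4/3) = -3/4
  n = 2: D(2) = 2(2 + 1/3) = 14/3; numerator = -1(-3/4) + 2(1) = 11/4; a_2 = (11/4)/(14/3) = 33/56
  n = 3: D(3) = 3(3 + 1/3) = 10; numerator = -1(33/56) + 2(-3/4) = -117/56; a_3 = (-117/56)/(10) = -117/560
  n = 4: D(4) = 4(4 + 1/3) = 52/3; numerator = -1(-117/560) + 2(33/56) = 111/80; a_4 = (111/80)/(52/3) = 333/4160

r = 5/3; a_0 = 1; a_1 = -3/4; a_2 = 33/56; a_3 = -117/560; a_4 = 333/4160


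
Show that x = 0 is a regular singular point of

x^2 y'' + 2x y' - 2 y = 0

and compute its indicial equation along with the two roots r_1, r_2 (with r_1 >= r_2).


Divide by x^2 to reach normal form y'' + P_1(x) y' + P_2(x) y = 0 with P_1(x) = 2/x and P_2(x) = -2/x^2.
x = 0 is a singular point because the y'-coefficient 2/x has a pole at x = 0 and the y-coefficient -2/x^2 has a pole at x = 0.
It is a regular singular point because x P_1(x) = p(x) = 2 and x^2 P_2(x) = q(x) = -2 are polynomials, hence analytic at x = 0.
p(0) = 2,  q(0) = -2.
Indicial equation: r(r-1) + p(0) r + q(0) = 0, i.e. r^2 + (p(0) - 1) r + q(0) = 0, i.e. r^2 + 1 r - 2 = 0.
Discriminant: (1)^2 - 4(-2) = 9, so r = (-1 ± 3)/2.
Solving: r_1 = 1, r_2 = -2.

indicial: r^2 + 1 r - 2 = 0; roots r_1 = 1, r_2 = -2


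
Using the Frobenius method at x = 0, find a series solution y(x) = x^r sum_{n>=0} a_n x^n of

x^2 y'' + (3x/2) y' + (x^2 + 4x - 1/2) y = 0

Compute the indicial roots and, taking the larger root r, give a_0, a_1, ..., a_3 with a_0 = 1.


Write in Frobenius form y'' + (p(x)/x) y' + (q(x)/x^2) y = 0:
  p(x) = 3/2,  q(x) = x^2 + 4x - 1/2.
Indicial equation: r(r-1) + (3/2) r + (-1/2) = 0 -> roots r_1 = 1/2, r_2 = -1.
Take r = r_1 = 1/2. Let y(x) = x^r sum_{n>=0} a_n x^n with a_0 = 1.
Substitute y = x^r sum a_n x^n and match x^{r+n}. The recurrence is
  D(n) a_n + 4 a_{n-1} + 1 a_{n-2} = 0,  where D(n) = (r+n)(r+n-1) + (3/2)(r+n) + (-1/2).
  a_n = [-4 a_{n-1} - 1 a_{n-2}] / D(n).
Since the indicial polynomial factors as (r - r_1)(r - r_2), D(n) = (r_1 + n - r_1)(r_1 + n - r_2) = n(n + 3/2).
Evaluating step by step (a_0 = 1):
  n = 1: D(1) = 1(1 + 3/2) = 5/2; numerator = -4(1) = -4; a_1 = (-4)/(5/2) = -8/5
  n = 2: D(2) = 2(2 + 3/2) = 7; numerator = -4(-8/5) - 1(1) = 27/5; a_2 = (27/5)/(7) = 27/35
  n = 3: D(3) = 3(3 + 3/2) = 27/2; numerator = -4(27/35) - 1(-8/5) = -52/35; a_3 = (-52/35)/(27/2) = -104/945

r = 1/2; a_0 = 1; a_1 = -8/5; a_2 = 27/35; a_3 = -104/945


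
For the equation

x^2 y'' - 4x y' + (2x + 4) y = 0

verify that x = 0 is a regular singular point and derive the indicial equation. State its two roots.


Divide by x^2 to reach normal form y'' + P_1(x) y' + P_2(x) y = 0 with P_1(x) = -4/x and P_2(x) = 2/x + 4/x^2.
x = 0 is a singular point because the y'-coefficient -4/x has a pole at x = 0 and the y-coefficient 2/x + 4/x^2 has a pole at x = 0.
It is a regular singular point because x P_1(x) = p(x) = -4 and x^2 P_2(x) = q(x) = 2x + 4 are polynomials, hence analytic at x = 0.
p(0) = -4,  q(0) = 4.
Indicial equation: r(r-1) + p(0) r + q(0) = 0, i.e. r^2 + (p(0) - 1) r + q(0) = 0, i.e. r^2 - 5 r + 4 = 0.
Discriminant: (-5)^2 - 4(4) = 9, so r = (5 ± 3)/2.
Solving: r_1 = 4, r_2 = 1.

indicial: r^2 - 5 r + 4 = 0; roots r_1 = 4, r_2 = 1


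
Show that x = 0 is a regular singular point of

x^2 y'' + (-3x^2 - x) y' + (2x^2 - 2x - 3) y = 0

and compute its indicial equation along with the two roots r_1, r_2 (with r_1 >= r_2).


Divide by x^2 to reach normal form y'' + P_1(x) y' + P_2(x) y = 0 with P_1(x) = -3 - 1/x and P_2(x) = 2 - 2/x - 3/x^2.
x = 0 is a singular point because the y'-coefficient -3 - 1/x has a pole at x = 0 and the y-coefficient 2 - 2/x - 3/x^2 has a pole at x = 0.
It is a regular singular point because x P_1(x) = p(x) = -3x - 1 and x^2 P_2(x) = q(x) = 2x^2 - 2x - 3 are polynomials, hence analytic at x = 0.
p(0) = -1,  q(0) = -3.
Indicial equation: r(r-1) + p(0) r + q(0) = 0, i.e. r^2 + (p(0) - 1) r + q(0) = 0, i.e. r^2 - 2 r - 3 = 0.
Discriminant: (-2)^2 - 4(-3) = 16, so r = (2 ± 4)/2.
Solving: r_1 = 3, r_2 = -1.

indicial: r^2 - 2 r - 3 = 0; roots r_1 = 3, r_2 = -1


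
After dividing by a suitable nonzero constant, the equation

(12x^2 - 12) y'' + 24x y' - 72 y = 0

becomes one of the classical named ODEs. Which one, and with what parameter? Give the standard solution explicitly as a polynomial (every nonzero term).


All three coefficients share the factor -12; dividing through by -12 gives  (1 - x^2) y'' - 2x y' + 6 y = 0.
This matches the Legendre equation (1 - x^2) y'' - 2x y' + n(n+1) y = 0 (note the -2x y' term) with n(n+1) = 6, so n = 2; the polynomial solution is P_2(x).
With y = sum_k a_k x^k, matching x^k gives (k+2)(k+1) a_{k+2} = [k(k+1) - n(n+1)] a_k = (k - 2)(k + 3) a_k. The right side vanishes at k = 2, so the series with the parity of 2 terminates at degree 2.
Standard normalization (P_n(1) = 1): leading coefficient (2n)!/(2^n (n!)^2) = 24/(4*4) = 3/2, so a_2 = 3/2. Work downward with a_k = (k+1)(k+2) a_{k+2} / ((k - 2)(k + 3)):
  a_0 = (1)(2)(3/2) / ((0 - 2)(0 + 3)) = 3/(-6) = -1/2
Hence P_2(x) = 3 x^2/2 - 1/2.

P_2(x); series = 3 x^2/2 - 1/2


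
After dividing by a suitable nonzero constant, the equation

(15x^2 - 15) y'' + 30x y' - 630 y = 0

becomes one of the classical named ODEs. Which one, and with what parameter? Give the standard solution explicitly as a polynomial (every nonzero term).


All three coefficients share the factor -15; dividing through by -15 gives  (1 - x^2) y'' - 2x y' + 42 y = 0.
This matches the Legendre equation (1 - x^2) y'' - 2x y' + n(n+1) y = 0 (note the -2x y' term) with n(n+1) = 42, so n = 6; the polynomial solution is P_6(x).
With y = sum_k a_k x^k, matching x^k gives (k+2)(k+1) a_{k+2} = [k(k+1) - n(n+1)] a_k = (k - 6)(k + 7) a_k. The right side vanishes at k = 6, so the series with the parity of 6 terminates at degree 6.
Standard normalization (P_n(1) = 1): leading coefficient (2n)!/(2^n (n!)^2) = 479001600/(64*518400) = 231/16, so a_6 = 231/16. Work downward with a_k = (k+1)(k+2) a_{k+2} / ((k - 6)(k + 7)):
  a_4 = (5)(6)(231/16) / ((4 - 6)(4 + 7)) = (3465/8)/(-22) = -315/16
  a_2 = (3)(4)(-315/16) / ((2 - 6)(2 + 7)) = (-945/4)/(-36) = 105/16
  a_0 = (1)(2)(105/16) / ((0 - 6)(0 + 7)) = (105/8)/(-42) = -5/16
Hence P_6(x) = 231 x^6/16 - 315 x^4/16 + 105 x^2/16 - 5/16.

P_6(x); series = 231 x^6/16 - 315 x^4/16 + 105 x^2/16 - 5/16


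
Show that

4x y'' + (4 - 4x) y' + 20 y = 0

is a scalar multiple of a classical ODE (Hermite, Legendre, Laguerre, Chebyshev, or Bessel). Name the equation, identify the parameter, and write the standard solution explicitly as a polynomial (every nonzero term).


All three coefficients share the factor 4; dividing through by 4 gives  x y'' + (1 - x) y' + 5 y = 0.
This matches the Laguerre equation x y'' + (1 - x) y' + n y = 0 with n = 5; the polynomial solution is L_5(x).
With y = sum_k a_k x^k, matching x^k gives (k+1)k a_{k+1} + (k+1) a_{k+1} - k a_k + n a_k = 0, i.e. (k+1)^2 a_{k+1} = (k - n) a_k = (k - 5) a_k. The right side vanishes at k = 5, so the series terminates at degree 5.
Standard normalization L_n(0) = 1 gives a_0 = 1. Work upward with a_{k+1} = (k - 5) a_k / (k+1)^2:
  a_1 = (0 - 5)(1) / 1^2 = -5/1 = -5
  a_2 = (1 - 5)(-5) / 2^2 = 20/4 = 5
  a_3 = (2 - 5)(5) / 3^2 = -15/9 = -5/3
  a_4 = (3 - 5)(-5/3) / 4^2 = (10/3)/16 = 5/24
  a_5 = (4 - 5)(5/24) / 5^2 = (-5/24)/25 = -1/120
Hence L_5(x) = -x^5/120 + 5 x^4/24 - 5 x^3/3 + 5 x^2 - 5 x + 1.

L_5(x); series = -x^5/120 + 5 x^4/24 - 5 x^3/3 + 5 x^2 - 5 x + 1


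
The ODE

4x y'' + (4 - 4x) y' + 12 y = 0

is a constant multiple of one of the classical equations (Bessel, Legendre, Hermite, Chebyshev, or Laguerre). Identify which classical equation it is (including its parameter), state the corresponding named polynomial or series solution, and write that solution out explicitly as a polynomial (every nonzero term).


All three coefficients share the factor 4; dividing through by 4 gives  x y'' + (1 - x) y' + 3 y = 0.
This matches the Laguerre equation x y'' + (1 - x) y' + n y = 0 with n = 3; the polynomial solution is L_3(x).
With y = sum_k a_k x^k, matching x^k gives (k+1)k a_{k+1} + (k+1) a_{k+1} - k a_k + n a_k = 0, i.e. (k+1)^2 a_{k+1} = (k - n) a_k = (k - 3) a_k. The right side vanishes at k = 3, so the series terminates at degree 3.
Standard normalization L_n(0) = 1 gives a_0 = 1. Work upward with a_{k+1} = (k - 3) a_k / (k+1)^2:
  a_1 = (0 - 3)(1) / 1^2 = -3/1 = -3
  a_2 = (1 - 3)(-3) / 2^2 = 6/4 = 3/2
  a_3 = (2 - 3)(3/2) / 3^2 = (-3/2)/9 = -1/6
Hence L_3(x) = -x^3/6 + 3 x^2/2 - 3 x + 1.

L_3(x); series = -x^3/6 + 3 x^2/2 - 3 x + 1


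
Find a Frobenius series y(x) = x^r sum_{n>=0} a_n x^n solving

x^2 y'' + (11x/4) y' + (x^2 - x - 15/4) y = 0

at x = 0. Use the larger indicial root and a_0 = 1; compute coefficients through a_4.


Write in Frobenius form y'' + (p(x)/x) y' + (q(x)/x^2) y = 0:
  p(x) = 11/4,  q(x) = x^2 - x - 15/4.
Indicial equation: r(r-1) + (11/4) r + (-15/4) = 0 -> roots r_1 = 5/4, r_2 = -3.
Take r = r_1 = 5/4. Let y(x) = x^r sum_{n>=0} a_n x^n with a_0 = 1.
Substitute y = x^r sum a_n x^n and match x^{r+n}. The recurrence is
  D(n) a_n - 1 a_{n-1} + 1 a_{n-2} = 0,  where D(n) = (r+n)(r+n-1) + (11/4)(r+n) + (-15/4).
  a_n = [1 a_{n-1} - 1 a_{n-2}] / D(n).
Since the indicial polynomial factors as (r - r_1)(r - r_2), D(n) = (r_1 + n - r_1)(r_1 + n - r_2) = n(n + 17/4).
Evaluating step by step (a_0 = 1):
  n = 1: D(1) = 1(1 + 17/4) = 21/4; numerator = 1(1) = 1; a_1 = (1)/(21/4) = 4/21
  n = 2: D(2) = 2(2 + 17/4) = 25/2; numerator = 1(4/21) - 1(1) = -17/21; a_2 = (-17/21)/(25/2) = -34/525
  n = 3: D(3) = 3(3 + 17/4) = 87/4; numerator = 1(-34/525) - 1(4/21) = -134/525; a_3 = (-134/525)/(87/4) = -536/45675
  n = 4: D(4) = 4(4 + 17/4) = 33; numerator = 1(-536/45675) - 1(-34/525) = 346/6525; a_4 = (346/6525)/(33) = 346/215325

r = 5/4; a_0 = 1; a_1 = 4/21; a_2 = -34/525; a_3 = -536/45675; a_4 = 346/215325


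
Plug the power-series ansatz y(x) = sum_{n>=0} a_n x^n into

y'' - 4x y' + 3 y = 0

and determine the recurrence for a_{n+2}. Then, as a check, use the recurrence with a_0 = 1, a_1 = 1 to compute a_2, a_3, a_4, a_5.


Substitute y = sum_n a_n x^n.
y''(x) has coefficient (n+2)(n+1) a_{n+2} at x^n;
-4 x y'(x) has coefficient -4 n a_n at x^n (shift);
3 y(x) has coefficient 3 a_n at x^n.
Matching x^n: (n+2)(n+1) a_{n+2} + (-4n + 3) a_n = 0.
Thus a_{n+2} = (4n - 3) / ((n+1)(n+2)) * a_n.

Check with a_0 = 1, a_1 = 1 (apply the recurrence for n = 0, 1, 2, 3): a_0 = 1, a_1 = 1, a_2 = -3/2, a_3 = 1/6, a_4 = -5/8, a_5 = 3/40.

a_(n+2) = (4n - 3) / ((n+1)(n+2)) * a_n; check: a_0 = 1, a_1 = 1, a_2 = -3/2, a_3 = 1/6, a_4 = -5/8, a_5 = 3/40


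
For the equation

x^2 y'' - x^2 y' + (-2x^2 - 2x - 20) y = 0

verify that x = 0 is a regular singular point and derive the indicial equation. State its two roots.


Divide by x^2 to reach normal form y'' + P_1(x) y' + P_2(x) y = 0 with P_1(x) = -1 and P_2(x) = -2 - 2/x - 20/x^2.
x = 0 is a singular point because the y-coefficient -2 - 2/x - 20/x^2 has a pole at x = 0.
It is a regular singular point because x P_1(x) = p(x) = -x and x^2 P_2(x) = q(x) = -2x^2 - 2x - 20 are polynomials, hence analytic at x = 0.
p(0) = 0,  q(0) = -20.
Indicial equation: r(r-1) + p(0) r + q(0) = 0, i.e. r^2 + (p(0) - 1) r + q(0) = 0, i.e. r^2 - 1 r - 20 = 0.
Discriminant: (-1)^2 - 4(-20) = 81, so r = (1 ± 9)/2.
Solving: r_1 = 5, r_2 = -4.

indicial: r^2 - 1 r - 20 = 0; roots r_1 = 5, r_2 = -4


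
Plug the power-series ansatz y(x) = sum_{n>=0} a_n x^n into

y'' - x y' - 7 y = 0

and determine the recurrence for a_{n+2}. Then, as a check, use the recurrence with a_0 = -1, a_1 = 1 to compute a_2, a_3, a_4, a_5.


Substitute y = sum_n a_n x^n.
y''(x) has coefficient (n+2)(n+1) a_{n+2} at x^n;
-x y'(x) has coefficient -n a_n at x^n (shift);
-7 y(x) has coefficient -7 a_n at x^n.
Matching x^n: (n+2)(n+1) a_{n+2} + (-n - 7) a_n = 0.
Thus a_{n+2} = (n + 7) / ((n+1)(n+2)) * a_n.

Check with a_0 = -1, a_1 = 1 (apply the recurrence for n = 0, 1, 2, 3): a_0 = -1, a_1 = 1, a_2 = -7/2, a_3 = 4/3, a_4 = -21/8, a_5 = 2/3.

a_(n+2) = (n + 7) / ((n+1)(n+2)) * a_n; check: a_0 = -1, a_1 = 1, a_2 = -7/2, a_3 = 4/3, a_4 = -21/8, a_5 = 2/3


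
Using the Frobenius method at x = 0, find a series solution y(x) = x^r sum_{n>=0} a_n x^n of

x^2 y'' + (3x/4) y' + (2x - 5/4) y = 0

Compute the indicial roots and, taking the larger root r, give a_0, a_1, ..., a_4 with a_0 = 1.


Write in Frobenius form y'' + (p(x)/x) y' + (q(x)/x^2) y = 0:
  p(x) = 3/4,  q(x) = 2x - 5/4.
Indicial equation: r(r-1) + (3/4) r + (-5/4) = 0 -> roots r_1 = 5/4, r_2 = -1.
Take r = r_1 = 5/4. Let y(x) = x^r sum_{n>=0} a_n x^n with a_0 = 1.
Substitute y = x^r sum a_n x^n and match x^{r+n}. The recurrence is
  D(n) a_n + 2 a_{n-1} = 0,  where D(n) = (r+n)(r+n-1) + (3/4)(r+n) + (-5/4).
  a_n = -2 / D(n) * a_{n-1}.
Since the indicial polynomial factors as (r - r_1)(r - r_2), D(n) = (r_1 + n - r_1)(r_1 + n - r_2) = n(n + 9/4).
Evaluating step by step (a_0 = 1):
  n = 1: D(1) = 1(1 + 9/4) = 13/4; numerator = -2(1) = -2; a_1 = (-2)/(13/4) = -8/13
  n = 2: D(2) = 2(2 + 9/4) = 17/2; numerator = -2(-8/13) = 16/13; a_2 = (16/13)/(17/2) = 32/221
  n = 3: D(3) = 3(3 + 9/4) = 63/4; numerator = -2(32/221) = -64/221; a_3 = (-64/221)/(63/4) = -256/13923
  n = 4: D(4) = 4(4 + 9/4) = 25; numerator = -2(-256/13923) = 512/13923; a_4 = (512/13923)/(25) = 512/348075

r = 5/4; a_0 = 1; a_1 = -8/13; a_2 = 32/221; a_3 = -256/13923; a_4 = 512/348075


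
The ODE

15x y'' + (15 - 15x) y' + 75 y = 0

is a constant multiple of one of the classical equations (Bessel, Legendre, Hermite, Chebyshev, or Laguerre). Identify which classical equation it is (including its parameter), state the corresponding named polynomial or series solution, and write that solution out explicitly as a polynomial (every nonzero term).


All three coefficients share the factor 15; dividing through by 15 gives  x y'' + (1 - x) y' + 5 y = 0.
This matches the Laguerre equation x y'' + (1 - x) y' + n y = 0 with n = 5; the polynomial solution is L_5(x).
With y = sum_k a_k x^k, matching x^k gives (k+1)k a_{k+1} + (k+1) a_{k+1} - k a_k + n a_k = 0, i.e. (k+1)^2 a_{k+1} = (k - n) a_k = (k - 5) a_k. The right side vanishes at k = 5, so the series terminates at degree 5.
Standard normalization L_n(0) = 1 gives a_0 = 1. Work upward with a_{k+1} = (k - 5) a_k / (k+1)^2:
  a_1 = (0 - 5)(1) / 1^2 = -5/1 = -5
  a_2 = (1 - 5)(-5) / 2^2 = 20/4 = 5
  a_3 = (2 - 5)(5) / 3^2 = -15/9 = -5/3
  a_4 = (3 - 5)(-5/3) / 4^2 = (10/3)/16 = 5/24
  a_5 = (4 - 5)(5/24) / 5^2 = (-5/24)/25 = -1/120
Hence L_5(x) = -x^5/120 + 5 x^4/24 - 5 x^3/3 + 5 x^2 - 5 x + 1.

L_5(x); series = -x^5/120 + 5 x^4/24 - 5 x^3/3 + 5 x^2 - 5 x + 1


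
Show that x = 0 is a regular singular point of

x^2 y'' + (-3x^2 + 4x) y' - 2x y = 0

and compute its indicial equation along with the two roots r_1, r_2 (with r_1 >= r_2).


Divide by x^2 to reach normal form y'' + P_1(x) y' + P_2(x) y = 0 with P_1(x) = -3 + 4/x and P_2(x) = -2/x.
x = 0 is a singular point because the y'-coefficient -3 + 4/x has a pole at x = 0 and the y-coefficient -2/x has a pole at x = 0.
It is a regular singular point because x P_1(x) = p(x) = 4 - 3x and x^2 P_2(x) = q(x) = -2x are polynomials, hence analytic at x = 0.
p(0) = 4,  q(0) = 0.
Indicial equation: r(r-1) + p(0) r + q(0) = 0, i.e. r^2 + (p(0) - 1) r + q(0) = 0, i.e. r^2 + 3 r = 0.
Discriminant: (3)^2 - 4(0) = 9, so r = (-3 ± 3)/2.
Solving: r_1 = 0, r_2 = -3.

indicial: r^2 + 3 r = 0; roots r_1 = 0, r_2 = -3


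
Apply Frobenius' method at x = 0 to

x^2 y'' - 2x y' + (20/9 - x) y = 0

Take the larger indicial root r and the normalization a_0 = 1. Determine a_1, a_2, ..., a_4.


Write in Frobenius form y'' + (p(x)/x) y' + (q(x)/x^2) y = 0:
  p(x) = -2,  q(x) = 20/9 - x.
Indicial equation: r(r-1) + (-2) r + (20/9) = 0 -> roots r_1 = 5/3, r_2 = 4/3.
Take r = r_1 = 5/3. Let y(x) = x^r sum_{n>=0} a_n x^n with a_0 = 1.
Substitute y = x^r sum a_n x^n and match x^{r+n}. The recurrence is
  D(n) a_n - 1 a_{n-1} = 0,  where D(n) = (r+n)(r+n-1) + (-2)(r+n) + (20/9).
  a_n = 1 / D(n) * a_{n-1}.
Since the indicial polynomial factors as (r - r_1)(r - r_2), D(n) = (r_1 + n - r_1)(r_1 + n - r_2) = n(n + 1/3).
Evaluating step by step (a_0 = 1):
  n = 1: D(1) = 1(1 + 1/3) = 4/3; numerator = 1(1) = 1; a_1 = (1)/(4/3) = 3/4
  n = 2: D(2) = 2(2 + 1/3) = 14/3; numerator = 1(3/4) = 3/4; a_2 = (3/4)/(14/3) = 9/56
  n = 3: D(3) = 3(3 + 1/3) = 10; numerator = 1(9/56) = 9/56; a_3 = (9/56)/(10) = 9/560
  n = 4: D(4) = 4(4 + 1/3) = 52/3; numerator = 1(9/560) = 9/560; a_4 = (9/560)/(52/3) = 27/29120

r = 5/3; a_0 = 1; a_1 = 3/4; a_2 = 9/56; a_3 = 9/560; a_4 = 27/29120


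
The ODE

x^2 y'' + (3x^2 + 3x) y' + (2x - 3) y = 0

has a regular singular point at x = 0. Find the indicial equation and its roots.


Divide by x^2 to reach normal form y'' + P_1(x) y' + P_2(x) y = 0 with P_1(x) = 3 + 3/x and P_2(x) = 2/x - 3/x^2.
x = 0 is a singular point because the y'-coefficient 3 + 3/x has a pole at x = 0 and the y-coefficient 2/x - 3/x^2 has a pole at x = 0.
It is a regular singular point because x P_1(x) = p(x) = 3x + 3 and x^2 P_2(x) = q(x) = 2x - 3 are polynomials, hence analytic at x = 0.
p(0) = 3,  q(0) = -3.
Indicial equation: r(r-1) + p(0) r + q(0) = 0, i.e. r^2 + (p(0) - 1) r + q(0) = 0, i.e. r^2 + 2 r - 3 = 0.
Discriminant: (2)^2 - 4(-3) = 16, so r = (-2 ± 4)/2.
Solving: r_1 = 1, r_2 = -3.

indicial: r^2 + 2 r - 3 = 0; roots r_1 = 1, r_2 = -3


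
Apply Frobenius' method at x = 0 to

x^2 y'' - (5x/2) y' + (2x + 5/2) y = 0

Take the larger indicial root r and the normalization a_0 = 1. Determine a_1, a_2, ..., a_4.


Write in Frobenius form y'' + (p(x)/x) y' + (q(x)/x^2) y = 0:
  p(x) = -5/2,  q(x) = 2x + 5/2.
Indicial equation: r(r-1) + (-5/2) r + (5/2) = 0 -> roots r_1 = 5/2, r_2 = 1.
Take r = r_1 = 5/2. Let y(x) = x^r sum_{n>=0} a_n x^n with a_0 = 1.
Substitute y = x^r sum a_n x^n and match x^{r+n}. The recurrence is
  D(n) a_n + 2 a_{n-1} = 0,  where D(n) = (r+n)(r+n-1) + (-5/2)(r+n) + (5/2).
  a_n = -2 / D(n) * a_{n-1}.
Since the indicial polynomial factors as (r - r_1)(r - r_2), D(n) = (r_1 + n - r_1)(r_1 + n - r_2) = n(n + 3/2).
Evaluating step by step (a_0 = 1):
  n = 1: D(1) = 1(1 + 3/2) = 5/2; numerator = -2(1) = -2; a_1 = (-2)/(5/2) = -4/5
  n = 2: D(2) = 2(2 + 3/2) = 7; numerator = -2(-4/5) = 8/5; a_2 = (8/5)/(7) = 8/35
  n = 3: D(3) = 3(3 + 3/2) = 27/2; numerator = -2(8/35) = -16/35; a_3 = (-16/35)/(27/2) = -32/945
  n = 4: D(4) = 4(4 + 3/2) = 22; numerator = -2(-32/945) = 64/945; a_4 = (64/945)/(22) = 32/10395

r = 5/2; a_0 = 1; a_1 = -4/5; a_2 = 8/35; a_3 = -32/945; a_4 = 32/10395
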